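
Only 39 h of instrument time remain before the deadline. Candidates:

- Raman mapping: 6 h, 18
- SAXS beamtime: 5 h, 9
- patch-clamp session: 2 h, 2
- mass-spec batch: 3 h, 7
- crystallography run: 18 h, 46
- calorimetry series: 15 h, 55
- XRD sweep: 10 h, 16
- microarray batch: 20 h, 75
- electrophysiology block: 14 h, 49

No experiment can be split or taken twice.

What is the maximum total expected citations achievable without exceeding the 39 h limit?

By expected citations per h: microarray batch 3.75, calorimetry series 3.67, electrophysiology block 3.50 lead.
Taking mass-spec batch + calorimetry series + microarray batch: 38 h used, 137 in expected citations.
No other feasible combination exceeds 137.

137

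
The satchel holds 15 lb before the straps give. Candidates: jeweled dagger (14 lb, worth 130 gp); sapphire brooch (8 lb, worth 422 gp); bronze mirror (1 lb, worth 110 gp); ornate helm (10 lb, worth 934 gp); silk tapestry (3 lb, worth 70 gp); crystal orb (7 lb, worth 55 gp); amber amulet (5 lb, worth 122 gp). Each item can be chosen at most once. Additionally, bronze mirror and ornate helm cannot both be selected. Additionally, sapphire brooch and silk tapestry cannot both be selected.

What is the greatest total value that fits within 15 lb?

Ornate helm + amber amulet uses 15 of the 15 lb and totals 1056.
Nothing else feasible within 15 lb beats 1056.

1056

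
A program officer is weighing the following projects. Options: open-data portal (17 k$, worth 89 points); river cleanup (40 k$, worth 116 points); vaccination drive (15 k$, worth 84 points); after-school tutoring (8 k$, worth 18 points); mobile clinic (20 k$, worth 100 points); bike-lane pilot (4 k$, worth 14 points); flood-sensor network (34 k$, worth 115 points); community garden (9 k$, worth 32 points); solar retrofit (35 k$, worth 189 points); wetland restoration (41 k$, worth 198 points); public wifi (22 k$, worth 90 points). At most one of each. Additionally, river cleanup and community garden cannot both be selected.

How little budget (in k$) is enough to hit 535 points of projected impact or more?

108

Look for the lowest-budget combination reaching 535.
open-data portal + vaccination drive + solar retrofit + wetland restoration reaches 560 using 108 k$.
Any bundle with less than 108 k$ falls short of 535.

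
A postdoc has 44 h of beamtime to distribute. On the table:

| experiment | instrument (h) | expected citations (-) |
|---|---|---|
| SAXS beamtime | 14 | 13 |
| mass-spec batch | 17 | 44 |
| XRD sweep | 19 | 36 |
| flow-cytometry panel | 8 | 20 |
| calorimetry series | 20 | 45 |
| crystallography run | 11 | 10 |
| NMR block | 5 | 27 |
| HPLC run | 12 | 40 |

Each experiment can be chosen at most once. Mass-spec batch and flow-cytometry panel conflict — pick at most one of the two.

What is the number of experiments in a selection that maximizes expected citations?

4

The maximum expected citations within 44 h is 123.
XRD sweep + flow-cytometry panel + NMR block + HPLC run hits 123 at 44 h.
Every optimal selection uses 4 experiments.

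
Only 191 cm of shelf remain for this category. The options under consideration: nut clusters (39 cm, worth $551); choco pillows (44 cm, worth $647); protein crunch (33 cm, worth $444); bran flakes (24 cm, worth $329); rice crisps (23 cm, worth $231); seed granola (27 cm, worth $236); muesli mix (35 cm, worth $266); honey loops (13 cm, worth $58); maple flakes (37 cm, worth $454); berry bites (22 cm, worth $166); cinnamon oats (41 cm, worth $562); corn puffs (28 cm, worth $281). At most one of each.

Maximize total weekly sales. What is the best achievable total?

2543

A density-first pass picks nut clusters + choco pillows + protein crunch + bran flakes + cinnamon oats — 2533 at 181 cm.
Dropping protein crunch frees 33 cm; slotting in maple flakes (37 cm) lifts the total to 2543 at 185 cm.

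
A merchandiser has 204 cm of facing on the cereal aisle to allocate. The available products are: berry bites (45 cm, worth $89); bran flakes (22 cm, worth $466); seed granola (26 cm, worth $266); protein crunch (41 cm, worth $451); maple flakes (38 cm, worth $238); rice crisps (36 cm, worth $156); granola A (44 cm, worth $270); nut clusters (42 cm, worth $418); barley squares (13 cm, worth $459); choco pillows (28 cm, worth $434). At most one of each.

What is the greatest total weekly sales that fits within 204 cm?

2498

Taking the top-ratio products first gives bran flakes + seed granola + protein crunch + nut clusters + barley squares + choco pillows for 2494 (172 cm).
Replace seed granola with granola A: the trade gains 4 net, giving 2498 at 190 cm.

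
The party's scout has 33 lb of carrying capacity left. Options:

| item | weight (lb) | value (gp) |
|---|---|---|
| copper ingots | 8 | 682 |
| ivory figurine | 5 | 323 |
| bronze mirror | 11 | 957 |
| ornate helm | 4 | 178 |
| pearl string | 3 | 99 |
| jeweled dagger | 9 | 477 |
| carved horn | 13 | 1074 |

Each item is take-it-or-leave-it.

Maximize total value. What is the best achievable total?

Best packing: copper ingots + bronze mirror + carved horn — 32 lb, 2713 total.

2713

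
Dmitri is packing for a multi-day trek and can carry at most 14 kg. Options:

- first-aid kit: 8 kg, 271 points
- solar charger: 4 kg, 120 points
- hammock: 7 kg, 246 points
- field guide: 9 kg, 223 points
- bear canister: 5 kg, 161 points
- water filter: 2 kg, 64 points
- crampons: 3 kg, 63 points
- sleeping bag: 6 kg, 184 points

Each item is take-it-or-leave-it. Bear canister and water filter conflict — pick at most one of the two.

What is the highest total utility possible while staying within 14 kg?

Taking first-aid kit + solar charger + water filter: 14 kg used, 455 in utility.
First-aid kit + sleeping bag matches that 455 at 14 kg; no feasible combination exceeds it.

455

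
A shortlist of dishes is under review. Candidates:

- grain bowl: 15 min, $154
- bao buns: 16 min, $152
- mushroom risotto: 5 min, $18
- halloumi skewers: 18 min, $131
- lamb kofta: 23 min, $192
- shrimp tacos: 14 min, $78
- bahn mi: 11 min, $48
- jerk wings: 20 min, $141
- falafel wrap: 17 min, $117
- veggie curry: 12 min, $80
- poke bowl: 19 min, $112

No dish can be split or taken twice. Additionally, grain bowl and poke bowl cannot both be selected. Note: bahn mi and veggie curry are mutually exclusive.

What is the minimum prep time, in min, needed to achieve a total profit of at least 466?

54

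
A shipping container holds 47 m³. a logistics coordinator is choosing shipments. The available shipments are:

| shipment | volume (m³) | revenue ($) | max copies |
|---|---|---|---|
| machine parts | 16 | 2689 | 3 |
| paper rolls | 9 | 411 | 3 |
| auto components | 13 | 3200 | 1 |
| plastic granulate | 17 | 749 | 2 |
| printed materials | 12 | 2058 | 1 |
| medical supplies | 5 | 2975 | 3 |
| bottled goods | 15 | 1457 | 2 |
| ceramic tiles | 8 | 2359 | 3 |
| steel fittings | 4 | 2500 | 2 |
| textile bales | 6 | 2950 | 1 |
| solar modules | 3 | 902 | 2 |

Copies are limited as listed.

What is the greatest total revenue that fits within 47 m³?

21593

Density check — steel fittings 625.00, medical supplies 595.00, textile bales 491.67, solar modules 300.67 are the best per m³.
The ratio heuristic lands on 3×medical supplies + ceramic tiles + 2×steel fittings + textile bales + 2×solar modules (21038) but leaves 4 m³ idle.
Dropping 2×solar modules frees 6 m³; slotting in ceramic tiles (8 m³) lifts the total to 21593 at 45 m³.
Every other selection either busts 47 m³ or exceeds an availability limit or fails to beat 21593.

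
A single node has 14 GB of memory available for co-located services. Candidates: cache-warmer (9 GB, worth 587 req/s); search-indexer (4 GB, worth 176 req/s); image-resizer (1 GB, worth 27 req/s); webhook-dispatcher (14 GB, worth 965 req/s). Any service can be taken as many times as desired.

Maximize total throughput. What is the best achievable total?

965

By throughput per GB: webhook-dispatcher 68.93, cache-warmer 65.22, search-indexer 44.00 lead.
Webhook-dispatcher uses 14 of the 14 GB and totals 965.
Every other selection either busts 14 GB or fails to beat 965.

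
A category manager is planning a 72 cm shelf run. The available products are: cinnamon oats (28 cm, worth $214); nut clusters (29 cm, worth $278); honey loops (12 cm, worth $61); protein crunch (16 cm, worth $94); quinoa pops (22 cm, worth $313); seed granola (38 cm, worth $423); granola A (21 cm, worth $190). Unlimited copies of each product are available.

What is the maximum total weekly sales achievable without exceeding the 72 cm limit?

3×quinoa pops uses 66 of the 72 cm and totals 939.
Every other selection either busts 72 cm or fails to beat 939.

939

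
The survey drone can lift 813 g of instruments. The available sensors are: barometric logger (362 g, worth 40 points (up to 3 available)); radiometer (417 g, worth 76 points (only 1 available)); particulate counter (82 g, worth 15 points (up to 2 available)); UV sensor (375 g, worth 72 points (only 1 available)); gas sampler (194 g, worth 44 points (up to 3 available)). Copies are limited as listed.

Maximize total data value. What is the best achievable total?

164

The ratio heuristic lands on 2×particulate counter + 3×gas sampler (162) but leaves 67 g idle.
Dropping 2×particulate counter and gas sampler frees 358 g; slotting in radiometer (417 g) lifts the total to 164 at 805 g.
No other feasible combination exceeds 164.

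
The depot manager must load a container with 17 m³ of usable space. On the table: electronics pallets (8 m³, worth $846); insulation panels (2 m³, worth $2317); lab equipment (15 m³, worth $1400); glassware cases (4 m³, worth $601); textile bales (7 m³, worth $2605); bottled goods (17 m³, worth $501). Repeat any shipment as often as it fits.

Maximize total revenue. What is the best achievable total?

18536

By revenue per m³: insulation panels 1158.50, textile bales 372.14, glassware cases 150.25, electronics pallets 105.75 lead.
8×insulation panels uses 16 of the 17 m³ and totals 18536.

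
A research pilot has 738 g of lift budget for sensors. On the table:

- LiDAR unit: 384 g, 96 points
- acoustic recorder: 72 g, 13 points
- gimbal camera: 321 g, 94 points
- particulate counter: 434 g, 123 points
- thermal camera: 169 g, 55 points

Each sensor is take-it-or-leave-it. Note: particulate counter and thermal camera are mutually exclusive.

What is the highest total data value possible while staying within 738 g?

Filling by ratio: acoustic recorder + gimbal camera + thermal camera for 162, with 176 g left unused.
The 241 g tied up in acoustic recorder and thermal camera is better spent on LiDAR unit — total rises to 190 (705 g).
An exhaustive check of the 32 subsets confirms 190.

190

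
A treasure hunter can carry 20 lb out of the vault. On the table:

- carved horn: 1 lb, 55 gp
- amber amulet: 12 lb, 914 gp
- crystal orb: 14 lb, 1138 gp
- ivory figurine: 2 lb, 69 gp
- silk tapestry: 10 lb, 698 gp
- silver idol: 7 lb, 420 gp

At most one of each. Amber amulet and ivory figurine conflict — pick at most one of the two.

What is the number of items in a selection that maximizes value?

3

The maximum value within 20 lb is 1389.
One optimal bundle: carved horn + amber amulet + silver idol (20 lb).
Every optimal selection uses 3 items.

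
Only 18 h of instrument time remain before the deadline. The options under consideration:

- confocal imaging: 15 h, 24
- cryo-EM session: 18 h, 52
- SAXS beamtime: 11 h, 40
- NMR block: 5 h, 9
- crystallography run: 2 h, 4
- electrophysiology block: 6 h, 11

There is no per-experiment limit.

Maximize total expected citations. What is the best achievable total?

53

Ranking by ratio (expected citations/h): SAXS beamtime 3.64, cryo-EM session 2.89, crystallography run 2.00, electrophysiology block 1.83.
Taking the top-ratio experiments first gives SAXS beamtime + 3×crystallography run for 52 (17 h).
The 4 h tied up in 2×crystallography run is better spent on NMR block — total rises to 53 (18 h).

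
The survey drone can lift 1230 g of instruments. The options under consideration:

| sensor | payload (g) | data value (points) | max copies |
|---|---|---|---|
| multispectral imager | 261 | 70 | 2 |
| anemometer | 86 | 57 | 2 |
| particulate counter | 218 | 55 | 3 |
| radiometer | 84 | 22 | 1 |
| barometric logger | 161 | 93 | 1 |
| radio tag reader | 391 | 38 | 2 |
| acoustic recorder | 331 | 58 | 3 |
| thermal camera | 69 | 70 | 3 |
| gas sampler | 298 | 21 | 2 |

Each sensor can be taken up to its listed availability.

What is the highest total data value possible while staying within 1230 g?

582

Filling by ratio: 2×multispectral imager + 2×anemometer + radiometer + barometric logger + 3×thermal camera for 579, with 84 g left unused.
The 606 g tied up in 2×multispectral imager and radiometer is better spent on 3×particulate counter — total rises to 582 (1194 g).
The spare 36 g is too small for any remaining sensor, and no exchange beats 582.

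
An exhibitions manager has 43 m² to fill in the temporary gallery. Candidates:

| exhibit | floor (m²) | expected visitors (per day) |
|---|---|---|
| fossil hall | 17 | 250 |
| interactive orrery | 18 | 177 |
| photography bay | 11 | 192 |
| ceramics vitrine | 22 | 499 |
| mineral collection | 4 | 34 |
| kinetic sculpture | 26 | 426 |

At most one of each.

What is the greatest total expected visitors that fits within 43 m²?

Density check — ceramics vitrine 22.68, photography bay 17.45, kinetic sculpture 16.38, fossil hall 14.71 are the best per m².
Filling by ratio: photography bay + ceramics vitrine + mineral collection for 725, with 6 m² left unused.
Replace photography bay with fossil hall: the trade gains 58 net, giving 783 at 43 m².
An exhaustive check of the 64 subsets confirms 783.

783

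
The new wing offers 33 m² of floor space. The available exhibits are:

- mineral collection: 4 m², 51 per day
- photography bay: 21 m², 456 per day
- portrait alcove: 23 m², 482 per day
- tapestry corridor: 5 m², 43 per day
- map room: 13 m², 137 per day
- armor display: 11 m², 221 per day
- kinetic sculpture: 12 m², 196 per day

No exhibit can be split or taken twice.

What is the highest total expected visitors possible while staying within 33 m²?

Ranking by ratio (expected visitors/m²): photography bay 21.71, portrait alcove 20.96, armor display 20.09.
The ratio ordering already packs tightly: photography bay + armor display, 32 m², 677.

677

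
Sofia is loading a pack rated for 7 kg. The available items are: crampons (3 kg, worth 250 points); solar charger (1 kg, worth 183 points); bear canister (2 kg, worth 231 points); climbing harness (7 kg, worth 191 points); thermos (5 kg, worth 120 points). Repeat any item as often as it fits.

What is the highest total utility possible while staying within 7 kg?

Taking 7×solar charger: 7 kg used, 1281 in utility.
That's the maximum — no swap from here does better than 1281.

1281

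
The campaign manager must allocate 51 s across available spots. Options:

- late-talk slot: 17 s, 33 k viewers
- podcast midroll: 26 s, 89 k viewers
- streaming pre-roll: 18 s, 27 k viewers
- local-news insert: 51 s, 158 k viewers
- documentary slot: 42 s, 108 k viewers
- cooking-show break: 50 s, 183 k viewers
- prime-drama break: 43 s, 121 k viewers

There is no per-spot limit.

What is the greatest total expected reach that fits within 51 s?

183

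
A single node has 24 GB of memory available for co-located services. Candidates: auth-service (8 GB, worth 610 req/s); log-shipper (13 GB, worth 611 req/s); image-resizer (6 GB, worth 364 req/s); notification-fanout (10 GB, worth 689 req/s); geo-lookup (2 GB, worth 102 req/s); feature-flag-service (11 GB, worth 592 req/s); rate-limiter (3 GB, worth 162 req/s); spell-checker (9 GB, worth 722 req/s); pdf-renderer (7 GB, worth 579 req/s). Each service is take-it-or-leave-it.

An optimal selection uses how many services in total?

3

The maximum throughput within 24 GB is 1911.
For example auth-service + spell-checker + pdf-renderer achieves it, using 24 GB.
All optima have 3 services.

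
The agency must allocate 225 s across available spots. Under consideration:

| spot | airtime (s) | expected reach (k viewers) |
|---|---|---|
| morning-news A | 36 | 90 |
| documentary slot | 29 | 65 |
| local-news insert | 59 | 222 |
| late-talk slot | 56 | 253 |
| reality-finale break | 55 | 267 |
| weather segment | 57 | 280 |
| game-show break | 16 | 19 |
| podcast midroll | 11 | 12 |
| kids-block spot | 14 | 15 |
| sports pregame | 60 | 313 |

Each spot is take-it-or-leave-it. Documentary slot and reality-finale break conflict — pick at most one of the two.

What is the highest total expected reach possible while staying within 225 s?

969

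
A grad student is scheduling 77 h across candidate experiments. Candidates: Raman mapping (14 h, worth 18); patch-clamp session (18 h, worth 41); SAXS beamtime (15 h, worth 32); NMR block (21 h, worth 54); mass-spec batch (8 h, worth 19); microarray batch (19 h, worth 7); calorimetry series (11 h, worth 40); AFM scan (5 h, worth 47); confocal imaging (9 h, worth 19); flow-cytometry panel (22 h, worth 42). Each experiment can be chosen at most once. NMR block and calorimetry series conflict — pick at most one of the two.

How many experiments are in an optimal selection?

Optimal total is 212.
For example patch-clamp session + SAXS beamtime + NMR block + mass-spec batch + AFM scan + confocal imaging achieves it, using 76 h.
All optima have 6 experiments.

6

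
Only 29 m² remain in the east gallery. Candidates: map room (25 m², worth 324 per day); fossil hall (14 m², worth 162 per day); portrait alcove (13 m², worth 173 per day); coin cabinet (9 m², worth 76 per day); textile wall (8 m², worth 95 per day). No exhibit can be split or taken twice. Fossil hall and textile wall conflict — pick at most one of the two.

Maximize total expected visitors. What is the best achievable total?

335

Ranking by ratio (expected visitors/m²): portrait alcove 13.31, map room 12.96, textile wall 11.88.
Taking the top-ratio exhibits first gives portrait alcove + textile wall for 268 (21 m²).
Dropping textile wall frees 8 m²; slotting in fossil hall (14 m²) lifts the total to 335 at 27 m².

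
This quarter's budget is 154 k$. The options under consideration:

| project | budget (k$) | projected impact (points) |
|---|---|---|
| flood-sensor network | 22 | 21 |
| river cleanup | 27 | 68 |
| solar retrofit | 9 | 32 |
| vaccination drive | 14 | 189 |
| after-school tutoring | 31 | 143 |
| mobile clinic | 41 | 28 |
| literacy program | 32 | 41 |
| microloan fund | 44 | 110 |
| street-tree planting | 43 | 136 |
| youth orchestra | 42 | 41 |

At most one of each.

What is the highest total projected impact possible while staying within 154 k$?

Taking the top-ratio projects first gives flood-sensor network + river cleanup + solar retrofit + vaccination drive + after-school tutoring + street-tree planting for 589 (146 k$).
Replace flood-sensor network and river cleanup with microloan fund: the trade gains 21 net, giving 610 at 141 k$.
Next best is flood-sensor network + vaccination drive + after-school tutoring + microloan fund + street-tree planting at 599 (154 k$) — short by 11.

610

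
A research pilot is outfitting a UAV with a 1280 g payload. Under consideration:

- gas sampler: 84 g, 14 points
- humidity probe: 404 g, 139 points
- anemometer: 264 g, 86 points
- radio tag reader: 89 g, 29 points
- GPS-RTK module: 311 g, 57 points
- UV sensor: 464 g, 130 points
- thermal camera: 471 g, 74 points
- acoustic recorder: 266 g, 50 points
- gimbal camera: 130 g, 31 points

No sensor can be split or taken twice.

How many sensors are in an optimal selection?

Best achievable data value is 386.
For example humidity probe + anemometer + UV sensor + gimbal camera achieves it, using 1262 g.
All optima have 4 sensors.

4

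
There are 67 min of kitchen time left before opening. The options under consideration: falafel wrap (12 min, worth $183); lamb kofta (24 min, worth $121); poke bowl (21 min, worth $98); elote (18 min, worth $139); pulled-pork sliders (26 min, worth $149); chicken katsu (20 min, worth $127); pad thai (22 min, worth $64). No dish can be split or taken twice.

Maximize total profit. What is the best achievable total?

471

Taking the top-ratio dishes first gives falafel wrap + elote + chicken katsu for 449 (50 min).
Replace chicken katsu with pulled-pork sliders: the trade gains 22 net, giving 471 at 56 min.
Next best is falafel wrap + pulled-pork sliders + chicken katsu at 459 (58 min) — short by 12.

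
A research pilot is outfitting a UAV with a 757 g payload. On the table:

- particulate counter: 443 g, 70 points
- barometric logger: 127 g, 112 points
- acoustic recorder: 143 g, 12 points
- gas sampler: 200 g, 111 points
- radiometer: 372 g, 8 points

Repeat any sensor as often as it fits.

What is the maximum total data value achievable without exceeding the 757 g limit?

560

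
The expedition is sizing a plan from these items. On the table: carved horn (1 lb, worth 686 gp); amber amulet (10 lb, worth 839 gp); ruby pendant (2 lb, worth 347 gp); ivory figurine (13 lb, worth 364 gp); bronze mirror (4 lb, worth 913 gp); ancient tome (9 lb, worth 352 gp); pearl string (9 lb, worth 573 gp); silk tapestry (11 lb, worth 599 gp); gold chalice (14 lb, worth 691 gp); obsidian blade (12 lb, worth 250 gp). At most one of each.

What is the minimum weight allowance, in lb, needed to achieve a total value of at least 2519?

16

Look for the lowest-weight combination reaching 2519.
Taking carved horn + ruby pendant + bronze mirror + pearl string gives 2519 (≥ 2519) for 16 lb.
No combination under 16 lb hits 2519.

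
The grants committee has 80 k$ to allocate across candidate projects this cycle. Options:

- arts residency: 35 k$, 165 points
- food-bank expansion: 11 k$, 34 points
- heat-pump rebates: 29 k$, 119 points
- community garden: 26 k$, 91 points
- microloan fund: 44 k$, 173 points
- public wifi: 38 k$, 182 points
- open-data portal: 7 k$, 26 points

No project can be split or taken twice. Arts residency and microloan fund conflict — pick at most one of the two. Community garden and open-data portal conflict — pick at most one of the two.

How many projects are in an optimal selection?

3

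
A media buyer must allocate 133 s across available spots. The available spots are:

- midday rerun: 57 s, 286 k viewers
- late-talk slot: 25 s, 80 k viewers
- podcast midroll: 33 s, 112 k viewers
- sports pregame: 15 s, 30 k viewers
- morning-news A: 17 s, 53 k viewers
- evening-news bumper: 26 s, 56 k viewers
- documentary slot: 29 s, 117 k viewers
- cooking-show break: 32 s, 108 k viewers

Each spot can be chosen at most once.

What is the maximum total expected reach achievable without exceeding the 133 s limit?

The ratio heuristic lands on midday rerun + podcast midroll + documentary slot (515) but leaves 14 s idle.
The 33 s tied up in podcast midroll is better spent on sports pregame + cooking-show break — total rises to 541 (133 s).
Runner-up midday rerun + late-talk slot + morning-news A + documentary slot tops out at 536.

541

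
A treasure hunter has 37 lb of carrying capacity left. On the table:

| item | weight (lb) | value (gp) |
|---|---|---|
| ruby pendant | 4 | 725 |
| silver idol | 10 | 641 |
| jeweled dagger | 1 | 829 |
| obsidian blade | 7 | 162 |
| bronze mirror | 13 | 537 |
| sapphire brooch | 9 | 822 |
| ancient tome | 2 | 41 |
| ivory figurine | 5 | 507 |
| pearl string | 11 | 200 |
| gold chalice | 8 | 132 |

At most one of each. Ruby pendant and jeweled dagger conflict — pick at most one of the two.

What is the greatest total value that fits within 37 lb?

3002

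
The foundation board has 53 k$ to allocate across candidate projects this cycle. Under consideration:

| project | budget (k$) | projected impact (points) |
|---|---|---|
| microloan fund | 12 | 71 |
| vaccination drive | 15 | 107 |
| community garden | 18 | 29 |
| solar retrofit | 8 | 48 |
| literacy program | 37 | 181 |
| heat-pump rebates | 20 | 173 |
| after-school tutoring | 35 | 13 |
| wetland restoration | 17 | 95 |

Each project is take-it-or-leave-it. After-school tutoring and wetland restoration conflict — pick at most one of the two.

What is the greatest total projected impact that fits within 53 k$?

375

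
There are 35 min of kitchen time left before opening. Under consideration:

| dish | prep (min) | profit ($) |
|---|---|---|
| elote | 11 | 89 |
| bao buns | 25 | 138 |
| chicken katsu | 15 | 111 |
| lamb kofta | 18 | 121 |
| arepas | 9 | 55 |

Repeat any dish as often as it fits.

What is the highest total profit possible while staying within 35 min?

267

Ranking by ratio (profit/min): elote 8.09, chicken katsu 7.40, lamb kofta 6.72, arepas 6.11.
The ratio ordering already packs tightly: 3×elote, 33 min, 267.
No other feasible combination exceeds 267.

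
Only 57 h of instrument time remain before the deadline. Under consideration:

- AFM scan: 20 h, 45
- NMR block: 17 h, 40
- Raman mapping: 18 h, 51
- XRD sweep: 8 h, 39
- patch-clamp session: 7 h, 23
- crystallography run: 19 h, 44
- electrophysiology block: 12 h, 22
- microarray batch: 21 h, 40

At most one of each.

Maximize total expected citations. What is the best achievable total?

Ranking by ratio (expected citations/h): XRD sweep 4.88, patch-clamp session 3.29, Raman mapping 2.83.
Taking the top-ratio experiments first gives NMR block + Raman mapping + XRD sweep + patch-clamp session for 153 (50 h).
The 17 h tied up in NMR block is better spent on AFM scan — total rises to 158 (53 h).
That's the maximum — no swap from here does better than 158.

158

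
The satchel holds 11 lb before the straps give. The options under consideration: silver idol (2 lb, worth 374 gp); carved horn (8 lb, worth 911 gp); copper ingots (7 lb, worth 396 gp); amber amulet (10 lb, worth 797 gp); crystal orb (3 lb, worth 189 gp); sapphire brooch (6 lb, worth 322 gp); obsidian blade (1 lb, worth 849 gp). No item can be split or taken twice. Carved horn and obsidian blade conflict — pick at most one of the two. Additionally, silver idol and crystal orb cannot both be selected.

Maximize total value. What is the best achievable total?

1646

By value per lb: obsidian blade 849.00, silver idol 187.00, carved horn 113.88, amber amulet 79.70 lead.
Amber amulet + obsidian blade uses 11 of the 11 lb and totals 1646.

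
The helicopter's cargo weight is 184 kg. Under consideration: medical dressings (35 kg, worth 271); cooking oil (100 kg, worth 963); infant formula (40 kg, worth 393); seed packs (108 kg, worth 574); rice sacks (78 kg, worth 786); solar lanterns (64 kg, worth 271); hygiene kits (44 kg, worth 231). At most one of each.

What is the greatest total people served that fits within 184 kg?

1749

By people served per kg: rice sacks 10.08, infant formula 9.82, cooking oil 9.63 lead.
Taking the top-ratio supplies first gives medical dressings + infant formula + rice sacks for 1450 (153 kg).
Dropping medical dressings and infant formula frees 75 kg; slotting in cooking oil (100 kg) lifts the total to 1749 at 178 kg.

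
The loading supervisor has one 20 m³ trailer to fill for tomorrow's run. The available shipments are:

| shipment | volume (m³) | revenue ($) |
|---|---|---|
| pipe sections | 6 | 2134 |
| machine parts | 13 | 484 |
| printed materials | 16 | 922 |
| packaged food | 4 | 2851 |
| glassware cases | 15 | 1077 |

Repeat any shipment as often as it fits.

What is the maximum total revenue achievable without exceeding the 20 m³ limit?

14255

By revenue per m³: packaged food 712.75, pipe sections 355.67, glassware cases 71.80, printed materials 57.62 lead.
The ratio ordering already packs tightly: 5×packaged food, 20 m³, 14255.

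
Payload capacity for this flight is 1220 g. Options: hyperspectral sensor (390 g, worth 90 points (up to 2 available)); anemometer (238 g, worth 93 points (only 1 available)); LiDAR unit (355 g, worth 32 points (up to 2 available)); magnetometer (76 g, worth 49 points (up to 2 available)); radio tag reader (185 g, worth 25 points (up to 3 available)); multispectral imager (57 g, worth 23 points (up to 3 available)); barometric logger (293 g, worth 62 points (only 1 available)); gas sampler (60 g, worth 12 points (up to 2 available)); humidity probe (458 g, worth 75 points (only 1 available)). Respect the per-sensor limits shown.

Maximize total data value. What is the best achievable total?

Taking the top-ratio sensors first gives hyperspectral sensor + anemometer + 2×magnetometer + 3×multispectral imager + 2×gas sampler for 374 (1071 g).
Replace multispectral imager and 2×gas sampler with barometric logger: the trade gains 15 net, giving 389 at 1187 g.
No other feasible combination exceeds 389.

389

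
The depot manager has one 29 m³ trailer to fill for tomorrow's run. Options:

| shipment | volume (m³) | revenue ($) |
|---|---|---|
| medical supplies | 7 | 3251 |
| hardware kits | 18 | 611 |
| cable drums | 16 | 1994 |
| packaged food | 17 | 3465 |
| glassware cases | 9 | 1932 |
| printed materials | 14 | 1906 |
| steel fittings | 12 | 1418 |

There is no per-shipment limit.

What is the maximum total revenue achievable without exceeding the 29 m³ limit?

13004

Taking 4×medical supplies: 28 m³ used, 13004 in revenue.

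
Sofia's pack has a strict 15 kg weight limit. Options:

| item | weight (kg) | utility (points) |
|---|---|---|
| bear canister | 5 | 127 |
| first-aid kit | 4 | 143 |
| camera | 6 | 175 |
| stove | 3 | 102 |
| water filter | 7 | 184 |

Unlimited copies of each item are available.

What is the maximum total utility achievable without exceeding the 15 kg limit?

531

The ratio ordering already packs tightly: 3×first-aid kit + stove, 15 kg, 531.
No other feasible combination exceeds 531.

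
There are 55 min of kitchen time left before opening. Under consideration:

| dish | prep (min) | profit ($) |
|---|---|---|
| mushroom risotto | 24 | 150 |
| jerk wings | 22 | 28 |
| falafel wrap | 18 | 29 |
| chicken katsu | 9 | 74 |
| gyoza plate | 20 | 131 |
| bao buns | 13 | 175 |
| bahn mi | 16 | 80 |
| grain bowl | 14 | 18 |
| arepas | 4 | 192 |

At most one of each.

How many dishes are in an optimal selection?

Optimal total is 591.
For example mushroom risotto + chicken katsu + bao buns + arepas achieves it, using 50 min.
Every optimal selection uses 4 dishes.

4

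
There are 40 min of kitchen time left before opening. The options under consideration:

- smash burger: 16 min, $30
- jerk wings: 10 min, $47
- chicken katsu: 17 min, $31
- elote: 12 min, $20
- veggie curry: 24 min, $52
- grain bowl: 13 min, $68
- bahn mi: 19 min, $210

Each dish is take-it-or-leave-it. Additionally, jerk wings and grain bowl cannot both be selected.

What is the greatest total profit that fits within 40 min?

278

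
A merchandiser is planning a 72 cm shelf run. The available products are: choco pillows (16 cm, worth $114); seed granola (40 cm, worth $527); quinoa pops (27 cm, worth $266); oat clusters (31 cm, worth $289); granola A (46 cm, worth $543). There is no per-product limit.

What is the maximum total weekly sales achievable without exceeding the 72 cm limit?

816

Taking the top-ratio products first gives seed granola + quinoa pops for 793 (67 cm).
Dropping quinoa pops frees 27 cm; slotting in oat clusters (31 cm) lifts the total to 816 at 71 cm.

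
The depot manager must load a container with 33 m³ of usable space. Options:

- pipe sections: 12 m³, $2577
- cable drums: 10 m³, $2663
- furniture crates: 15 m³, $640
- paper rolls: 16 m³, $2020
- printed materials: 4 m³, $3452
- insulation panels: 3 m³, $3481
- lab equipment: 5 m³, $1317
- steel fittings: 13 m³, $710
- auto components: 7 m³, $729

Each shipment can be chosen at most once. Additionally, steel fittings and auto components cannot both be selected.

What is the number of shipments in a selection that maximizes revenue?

Best achievable revenue is 12173.
pipe sections + cable drums + printed materials + insulation panels hits 12173 at 29 m³.
Every optimal selection uses 4 shipments.

4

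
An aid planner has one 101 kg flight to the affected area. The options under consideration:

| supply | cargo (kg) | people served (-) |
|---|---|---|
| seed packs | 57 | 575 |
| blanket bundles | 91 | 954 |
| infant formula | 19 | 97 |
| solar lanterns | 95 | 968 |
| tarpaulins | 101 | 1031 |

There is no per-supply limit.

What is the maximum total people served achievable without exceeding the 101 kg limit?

1031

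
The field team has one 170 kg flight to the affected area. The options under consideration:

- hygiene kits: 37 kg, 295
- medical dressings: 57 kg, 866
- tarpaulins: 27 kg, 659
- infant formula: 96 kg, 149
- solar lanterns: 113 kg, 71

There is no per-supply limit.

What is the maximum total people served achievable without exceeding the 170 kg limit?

3954

Best packing: 6×tarpaulins — 162 kg, 3954 total.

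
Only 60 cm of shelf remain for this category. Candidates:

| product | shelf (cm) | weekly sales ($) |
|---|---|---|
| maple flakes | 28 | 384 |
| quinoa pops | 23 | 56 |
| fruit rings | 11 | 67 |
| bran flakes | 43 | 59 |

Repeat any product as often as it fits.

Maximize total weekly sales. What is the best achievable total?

Best packing: 2×maple flakes — 56 cm, 768 total.
Nothing else within 60 cm beats 768.

768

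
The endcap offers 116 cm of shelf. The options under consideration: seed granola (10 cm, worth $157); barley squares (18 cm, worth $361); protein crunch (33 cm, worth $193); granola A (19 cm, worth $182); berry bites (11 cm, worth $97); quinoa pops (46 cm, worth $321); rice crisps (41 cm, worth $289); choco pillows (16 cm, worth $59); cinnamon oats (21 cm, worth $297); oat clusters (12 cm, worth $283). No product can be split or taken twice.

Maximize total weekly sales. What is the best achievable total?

1484

By weekly sales per cm: oat clusters 23.58, barley squares 20.06, seed granola 15.70, cinnamon oats 14.14 lead.
Greedy by ratio would take seed granola + barley squares + granola A + berry bites + choco pillows + cinnamon oats + oat clusters: 107 cm used, total 1436.
Dropping granola A and choco pillows frees 35 cm; slotting in rice crisps (41 cm) lifts the total to 1484 at 113 cm.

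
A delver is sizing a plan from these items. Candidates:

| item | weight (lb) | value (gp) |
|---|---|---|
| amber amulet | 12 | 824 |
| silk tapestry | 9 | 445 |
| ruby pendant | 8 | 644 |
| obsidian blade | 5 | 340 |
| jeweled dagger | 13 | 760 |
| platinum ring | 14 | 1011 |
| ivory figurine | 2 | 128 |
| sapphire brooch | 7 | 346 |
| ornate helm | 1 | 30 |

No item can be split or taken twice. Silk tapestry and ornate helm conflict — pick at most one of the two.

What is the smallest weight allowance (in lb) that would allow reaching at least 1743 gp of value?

24

Look for the lowest-weight combination reaching 1743.
Taking ruby pendant + platinum ring + ivory figurine gives 1783 (≥ 1743) for 24 lb.
Any bundle with less than 24 lb falls short of 1743.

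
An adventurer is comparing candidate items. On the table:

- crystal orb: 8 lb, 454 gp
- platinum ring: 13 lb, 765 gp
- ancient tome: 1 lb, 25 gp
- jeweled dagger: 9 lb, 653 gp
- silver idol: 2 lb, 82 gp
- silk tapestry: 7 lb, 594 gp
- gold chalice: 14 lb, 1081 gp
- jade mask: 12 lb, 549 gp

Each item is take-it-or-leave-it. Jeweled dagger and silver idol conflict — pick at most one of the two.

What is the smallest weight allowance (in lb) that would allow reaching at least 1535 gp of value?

Minimise lb subject to total value ≥ 1535.
Taking silk tapestry + gold chalice gives 1675 (≥ 1535) for 21 lb.
Below 21 lb the best achievable stays under 1535.

21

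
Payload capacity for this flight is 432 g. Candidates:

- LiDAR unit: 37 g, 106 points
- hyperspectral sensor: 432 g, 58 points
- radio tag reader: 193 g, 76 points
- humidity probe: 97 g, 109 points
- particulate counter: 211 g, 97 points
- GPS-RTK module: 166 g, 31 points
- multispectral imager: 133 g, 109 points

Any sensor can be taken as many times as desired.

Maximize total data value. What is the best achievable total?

1166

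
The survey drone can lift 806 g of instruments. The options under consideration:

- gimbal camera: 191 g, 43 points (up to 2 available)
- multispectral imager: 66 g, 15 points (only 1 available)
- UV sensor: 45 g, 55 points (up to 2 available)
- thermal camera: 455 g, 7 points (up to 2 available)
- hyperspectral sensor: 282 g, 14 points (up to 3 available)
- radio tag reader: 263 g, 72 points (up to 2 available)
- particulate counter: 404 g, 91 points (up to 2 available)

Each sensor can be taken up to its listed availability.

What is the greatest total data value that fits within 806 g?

A density-first pass picks multispectral imager + 2×UV sensor + 2×radio tag reader — 269 at 682 g.
Replace radio tag reader with 2×gimbal camera: the trade gains 14 net, giving 283 at 801 g.
The spare 5 g is too small for any remaining sensor, and no exchange beats 283.

283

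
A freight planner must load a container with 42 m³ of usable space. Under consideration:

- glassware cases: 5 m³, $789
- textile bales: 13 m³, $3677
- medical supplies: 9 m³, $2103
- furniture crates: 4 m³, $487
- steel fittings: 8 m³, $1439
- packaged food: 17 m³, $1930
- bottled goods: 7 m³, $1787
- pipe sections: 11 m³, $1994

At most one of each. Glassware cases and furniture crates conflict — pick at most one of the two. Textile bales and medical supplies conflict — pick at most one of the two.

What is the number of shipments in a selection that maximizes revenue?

4

The maximum revenue within 42 m³ is 8897.
For example textile bales + steel fittings + bottled goods + pipe sections achieves it, using 39 m³.
Every optimal selection uses 4 shipments.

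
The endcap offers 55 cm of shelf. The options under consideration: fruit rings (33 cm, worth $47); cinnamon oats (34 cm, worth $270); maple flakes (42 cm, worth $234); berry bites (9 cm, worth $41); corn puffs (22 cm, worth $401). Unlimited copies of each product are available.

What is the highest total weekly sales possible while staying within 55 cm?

843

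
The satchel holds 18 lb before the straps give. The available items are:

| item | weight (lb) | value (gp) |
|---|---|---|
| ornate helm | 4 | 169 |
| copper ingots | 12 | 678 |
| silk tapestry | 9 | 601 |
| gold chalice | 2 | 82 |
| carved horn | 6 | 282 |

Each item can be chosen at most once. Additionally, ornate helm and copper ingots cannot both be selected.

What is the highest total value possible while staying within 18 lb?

Taking silk tapestry + gold chalice + carved horn: 17 lb used, 965 in value.
Next best is copper ingots + carved horn at 960 (18 lb) — short by 5.

965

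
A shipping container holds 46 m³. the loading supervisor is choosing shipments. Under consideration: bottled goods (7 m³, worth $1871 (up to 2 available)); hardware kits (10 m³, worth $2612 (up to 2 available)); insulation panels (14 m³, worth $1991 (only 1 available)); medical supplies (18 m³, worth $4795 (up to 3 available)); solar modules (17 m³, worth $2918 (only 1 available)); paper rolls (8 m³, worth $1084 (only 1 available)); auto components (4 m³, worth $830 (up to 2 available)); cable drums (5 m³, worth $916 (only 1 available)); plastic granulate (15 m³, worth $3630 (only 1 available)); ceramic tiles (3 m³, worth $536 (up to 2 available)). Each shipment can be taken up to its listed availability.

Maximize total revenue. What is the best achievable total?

12202

Taking the top-ratio shipments first gives 2×bottled goods + hardware kits + medical supplies + auto components for 11979 (46 m³).
Replace 2×bottled goods and auto components with medical supplies: the trade gains 223 net, giving 12202 at 46 m³.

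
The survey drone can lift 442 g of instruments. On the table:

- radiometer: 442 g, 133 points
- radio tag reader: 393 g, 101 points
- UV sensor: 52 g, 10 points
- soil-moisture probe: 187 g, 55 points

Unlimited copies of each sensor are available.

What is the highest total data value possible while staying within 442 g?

Density check — radiometer 0.30, soil-moisture probe 0.29, radio tag reader 0.26 are the best per g.
Taking radiometer: 442 g used, 133 in data value.

133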